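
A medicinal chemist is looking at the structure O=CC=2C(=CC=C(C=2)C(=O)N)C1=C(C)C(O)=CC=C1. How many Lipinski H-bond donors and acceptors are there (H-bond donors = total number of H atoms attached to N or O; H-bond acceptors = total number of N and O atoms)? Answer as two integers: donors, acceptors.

Donors: find every N or O and count the H atoms it carries.
  atom 1 (O): bond orders sum to 2 → 0 H
  atom 10 (O): bond orders sum to 2 → 0 H
  atom 11 (N): bond orders sum to 1 → 2 H
  atom 16 (O): bond orders sum to 1 → 1 H
Lipinski HBD = 3.
Acceptors: N atoms = 1, O atoms = 3 → HBA = 4.

3, 4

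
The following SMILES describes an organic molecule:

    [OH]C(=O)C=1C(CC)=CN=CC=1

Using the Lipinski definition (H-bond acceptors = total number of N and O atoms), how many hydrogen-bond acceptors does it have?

3

N atoms: 1; O atoms: 2.
Lipinski HBA = 1 + 2 = 3.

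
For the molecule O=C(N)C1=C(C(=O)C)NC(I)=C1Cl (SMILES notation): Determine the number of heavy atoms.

13

Every atom symbol written in the SMILES (organic subset) is one heavy atom; implicit H are not written.
Heavy atoms by element → C:7, Cl:1, I:1, N:2, O:2.
Total: 13.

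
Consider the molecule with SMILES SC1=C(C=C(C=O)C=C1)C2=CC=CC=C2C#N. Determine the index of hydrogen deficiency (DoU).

Degree of unsaturation = (number of rings) + (number of π bonds).
Ring closures in the SMILES: 2.
π bonds: 7 double bonds (each 1 DoU), 1 triple bond (each 2 DoU) → 9 DoU from unsaturation.
Total DoU = 2 + 9 = 11.

11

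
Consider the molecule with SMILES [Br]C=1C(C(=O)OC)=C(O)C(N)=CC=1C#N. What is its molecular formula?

Walk through each heavy atom and fill implicit hydrogens from standard valence (C 4, N 3, O 2, S 2, halogen 1):
  atom 1: Br with explicit H count 0
  atom 2: C, bond orders sum to 4 (valence 4) → 0 H
  atom 3: C, bond orders sum to 4 (valence 4) → 0 H
  atom 4: C, bond orders sum to 4 (valence 4) → 0 H
  atom 5: O, bond orders sum to 2 (valence 2) → 0 H
  atom 6: O, bond orders sum to 2 (valence 2) → 0 H
  atom 7: C, bond orders sum to 1 (valence 4) → 3 H
  atom 8: C, bond orders sum to 4 (valence 4) → 0 H
  atom 9: O, bond orders sum to 1 (valence 2) → 1 H
  atom 10: C, bond orders sum to 4 (valence 4) → 0 H
  atom 11: N, bond orders sum to 1 (valence 3) → 2 H
  atom 12: C, bond orders sum to 3 (valence 4) → 1 H
  atom 13: C, bond orders sum to 4 (valence 4) → 0 H
  atom 14: C, bond orders sum to 4 (valence 4) → 0 H
  atom 15: N, bond orders sum to 3 (valence 3) → 0 H
Totals → C:9, H:7, Br:1, N:2, O:3.
In Hill order: C9H7BrN2O3.

C9H7BrN2O3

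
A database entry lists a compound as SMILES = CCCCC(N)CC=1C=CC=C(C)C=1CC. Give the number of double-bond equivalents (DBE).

4

Molecular formula: C15H25N.
DoU = (2C + 2 + N − H − X) / 2, where X is the halogen count and O/S are ignored.
    = (2·15 + 2 + 1 − 25 − 0) / 2 = 8 / 2 = 4.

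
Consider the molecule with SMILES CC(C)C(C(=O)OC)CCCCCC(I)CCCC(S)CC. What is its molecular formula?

Walk through each heavy atom and fill implicit hydrogens from standard valence (C 4, N 3, O 2, S 2, halogen 1):
  atom 1: C, bond orders sum to 1 (valence 4) → 3 H
  atom 2: C, bond orders sum to 3 (valence 4) → 1 H
  atom 3: C, bond orders sum to 1 (valence 4) → 3 H
  atom 4: C, bond orders sum to 3 (valence 4) → 1 H
  atom 5: C, bond orders sum to 4 (valence 4) → 0 H
  atom 6: O, bond orders sum to 2 (valence 2) → 0 H
  atom 7: O, bond orders sum to 2 (valence 2) → 0 H
  atom 8: C, bond orders sum to 1 (valence 4) → 3 H
  atom 9: C, bond orders sum to 2 (valence 4) → 2 H
  atom 10: C, bond orders sum to 2 (valence 4) → 2 H
  atom 11: C, bond orders sum to 2 (valence 4) → 2 H
  atom 12: C, bond orders sum to 2 (valence 4) → 2 H
  atom 13: C, bond orders sum to 2 (valence 4) → 2 H
  atom 14: C, bond orders sum to 3 (valence 4) → 1 H
  atom 15: I (halogen, monovalent) → 0 H
  atom 16: C, bond orders sum to 2 (valence 4) → 2 H
  atom 17: C, bond orders sum to 2 (valence 4) → 2 H
  atom 18: C, bond orders sum to 2 (valence 4) → 2 H
  atom 19: C, bond orders sum to 3 (valence 4) → 1 H
  atom 20: S, bond orders sum to 1 (valence 2) → 1 H
  atom 21: C, bond orders sum to 2 (valence 4) → 2 H
  atom 22: C, bond orders sum to 1 (valence 4) → 3 H
Totals → C:18, H:35, I:1, O:2, S:1.

C18H35IO2S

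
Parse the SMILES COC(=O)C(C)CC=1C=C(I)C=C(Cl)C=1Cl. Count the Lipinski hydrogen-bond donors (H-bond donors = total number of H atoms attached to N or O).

Donors: find every N or O and count the H atoms it carries.
  atom 2 (O): bond orders sum to 2 → 0 H
  atom 4 (O): bond orders sum to 2 → 0 H
Lipinski HBD = 0.

0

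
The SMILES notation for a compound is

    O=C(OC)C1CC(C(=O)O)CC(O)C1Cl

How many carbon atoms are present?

9

Count every carbon token in the SMILES (each C, including those in ring-closure positions and inside branches).
Carbon count: 9.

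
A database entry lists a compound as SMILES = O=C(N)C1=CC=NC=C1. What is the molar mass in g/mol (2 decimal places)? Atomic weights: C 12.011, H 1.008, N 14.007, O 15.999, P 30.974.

122.13 g/mol

First, the molecular formula is C6H6N2O (counting implicit H from valence).
  C: 6 × 12.011 = 72.066
  H: 6 × 1.008 = 6.048
  N: 2 × 14.007 = 28.014
  O: 1 × 15.999 = 15.999
Sum: 6×12.011 + 6×1.008 + 2×14.007 + 1×15.999 = 122.127 → 122.13 g/mol.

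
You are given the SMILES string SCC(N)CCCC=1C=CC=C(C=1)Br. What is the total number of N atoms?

1

Scan the SMILES for N atoms (remember two-letter symbols like Cl and Br are single atoms).
Nitrogen count: 1.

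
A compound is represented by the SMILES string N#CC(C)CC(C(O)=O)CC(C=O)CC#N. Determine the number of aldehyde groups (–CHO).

The aldehyde motif appears at heavy-atom position 12 in the SMILES.
Other groups present: 1 carboxylic acid, 2 nitrile.
Aldehyde count: 1.

1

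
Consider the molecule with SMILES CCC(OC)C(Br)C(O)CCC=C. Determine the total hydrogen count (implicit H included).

Walk through each heavy atom and fill implicit hydrogens from standard valence (C 4, N 3, O 2, S 2, halogen 1):
  atom 1: C, bond orders sum to 1 (valence 4) → 3 H
  atom 2: C, bond orders sum to 2 (valence 4) → 2 H
  atom 3: C, bond orders sum to 3 (valence 4) → 1 H
  atom 4: O, bond orders sum to 2 (valence 2) → 0 H
  atom 5: C, bond orders sum to 1 (valence 4) → 3 H
  atom 6: C, bond orders sum to 3 (valence 4) → 1 H
  atom 7: Br (halogen, monovalent) → 0 H
  atom 8: C, bond orders sum to 3 (valence 4) → 1 H
  atom 9: O, bond orders sum to 1 (valence 2) → 1 H
  atom 10: C, bond orders sum to 2 (valence 4) → 2 H
  atom 11: C, bond orders sum to 2 (valence 4) → 2 H
  atom 12: C, bond orders sum to 3 (valence 4) → 1 H
  atom 13: C, bond orders sum to 2 (valence 4) → 2 H
Total hydrogens: 19.

19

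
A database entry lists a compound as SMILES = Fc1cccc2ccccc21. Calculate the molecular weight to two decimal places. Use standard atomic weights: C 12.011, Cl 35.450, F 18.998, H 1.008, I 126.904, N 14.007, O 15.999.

146.16 g/mol

First, the molecular formula is C10H7F (counting implicit H from valence).
  C: 10 × 12.011 = 120.110
  F: 1 × 18.998 = 18.998
  H: 7 × 1.008 = 7.056
Sum: 10×12.011 + 1×18.998 + 7×1.008 = 146.164 → 146.16 g/mol.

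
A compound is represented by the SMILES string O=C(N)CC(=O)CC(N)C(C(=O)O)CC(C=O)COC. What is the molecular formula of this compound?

C12H20N2O6

Walk through each heavy atom and fill implicit hydrogens from standard valence (C 4, N 3, O 2, S 2, halogen 1):
  atom 1: O, bond orders sum to 2 (valence 2) → 0 H
  atom 2: C, bond orders sum to 4 (valence 4) → 0 H
  atom 3: N, bond orders sum to 1 (valence 3) → 2 H
  atom 4: C, bond orders sum to 2 (valence 4) → 2 H
  atom 5: C, bond orders sum to 4 (valence 4) → 0 H
  atom 6: O, bond orders sum to 2 (valence 2) → 0 H
  atom 7: C, bond orders sum to 2 (valence 4) → 2 H
  atom 8: C, bond orders sum to 3 (valence 4) → 1 H
  atom 9: N, bond orders sum to 1 (valence 3) → 2 H
  atom 10: C, bond orders sum to 3 (valence 4) → 1 H
  atom 11: C, bond orders sum to 4 (valence 4) → 0 H
  atom 12: O, bond orders sum to 2 (valence 2) → 0 H
  atom 13: O, bond orders sum to 1 (valence 2) → 1 H
  atom 14: C, bond orders sum to 2 (valence 4) → 2 H
  atom 15: C, bond orders sum to 3 (valence 4) → 1 H
  atom 16: C, bond orders sum to 3 (valence 4) → 1 H
  atom 17: O, bond orders sum to 2 (valence 2) → 0 H
  atom 18: C, bond orders sum to 2 (valence 4) → 2 H
  atom 19: O, bond orders sum to 2 (valence 2) → 0 H
  atom 20: C, bond orders sum to 1 (valence 4) → 3 H
Totals → C:12, H:20, N:2, O:6.
In Hill order: C12H20N2O6.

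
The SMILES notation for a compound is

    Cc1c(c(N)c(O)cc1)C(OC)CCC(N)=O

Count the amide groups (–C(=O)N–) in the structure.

The amide motif appears at heavy-atom position 15 in the SMILES.
Other groups present: 1 ether, 1 hydroxyl, 1 primary amine.
Amide count: 1.

1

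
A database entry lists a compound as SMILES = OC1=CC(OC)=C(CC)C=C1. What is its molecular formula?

C9H12O2

Walk through each heavy atom and fill implicit hydrogens from standard valence (C 4, N 3, O 2, S 2, halogen 1):
  atom 1: O, bond orders sum to 1 (valence 2) → 1 H
  atom 2: C, bond orders sum to 4 (valence 4) → 0 H
  atom 3: C, bond orders sum to 3 (valence 4) → 1 H
  atom 4: C, bond orders sum to 4 (valence 4) → 0 H
  atom 5: O, bond orders sum to 2 (valence 2) → 0 H
  atom 6: C, bond orders sum to 1 (valence 4) → 3 H
  atom 7: C, bond orders sum to 4 (valence 4) → 0 H
  atom 8: C, bond orders sum to 2 (valence 4) → 2 H
  atom 9: C, bond orders sum to 1 (valence 4) → 3 H
  atom 10: C, bond orders sum to 3 (valence 4) → 1 H
  atom 11: C, bond orders sum to 3 (valence 4) → 1 H
Totals → C:9, H:12, O:2.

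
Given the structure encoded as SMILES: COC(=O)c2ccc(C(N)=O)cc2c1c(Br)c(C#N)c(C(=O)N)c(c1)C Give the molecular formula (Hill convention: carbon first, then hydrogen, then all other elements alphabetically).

C18H14BrN3O4

Walk through each heavy atom and fill implicit hydrogens from standard valence (C 4, N 3, O 2, S 2, halogen 1); for lowercase aromatic atoms, an aromatic c carries 1 H when it has two neighbours and 0 H with three, and aromatic n carries 0 H:
  atom 1: C, bond orders sum to 1 (valence 4) → 3 H
  atom 2: O, bond orders sum to 2 (valence 2) → 0 H
  atom 3: C, bond orders sum to 4 (valence 4) → 0 H
  atom 4: O, bond orders sum to 2 (valence 2) → 0 H
  atom 5: aromatic c, 3 neighbours → 0 H
  atom 6: aromatic c, 2 neighbours → 1 H
  atom 7: aromatic c, 2 neighbours → 1 H
  atom 8: aromatic c, 3 neighbours → 0 H
  atom 9: C, bond orders sum to 4 (valence 4) → 0 H
  atom 10: N, bond orders sum to 1 (valence 3) → 2 H
  atom 11: O, bond orders sum to 2 (valence 2) → 0 H
  atom 12: aromatic c, 2 neighbours → 1 H
  atom 13: aromatic c, 3 neighbours → 0 H
  atom 14: aromatic c, 3 neighbours → 0 H
  atom 15: aromatic c, 3 neighbours → 0 H
  atom 16: Br (halogen, monovalent) → 0 H
  atom 17: aromatic c, 3 neighbours → 0 H
  atom 18: C, bond orders sum to 4 (valence 4) → 0 H
  atom 19: N, bond orders sum to 3 (valence 3) → 0 H
  atom 20: aromatic c, 3 neighbours → 0 H
  atom 21: C, bond orders sum to 4 (valence 4) → 0 H
  atom 22: O, bond orders sum to 2 (valence 2) → 0 H
  atom 23: N, bond orders sum to 1 (valence 3) → 2 H
  atom 24: aromatic c, 3 neighbours → 0 H
  atom 25: aromatic c, 2 neighbours → 1 H
  atom 26: C, bond orders sum to 1 (valence 4) → 3 H
Totals → C:18, H:14, Br:1, N:3, O:4.
In Hill order: C18H14BrN3O4.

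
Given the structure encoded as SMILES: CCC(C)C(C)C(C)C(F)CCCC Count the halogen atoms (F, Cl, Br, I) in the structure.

1

Halogen atoms appear at heavy-atom position 10 (1×F).
Halogen count: 1.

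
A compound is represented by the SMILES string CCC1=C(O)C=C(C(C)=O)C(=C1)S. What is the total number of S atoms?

Scan the SMILES for S atoms (remember two-letter symbols like Cl and Br are single atoms).
Sulfur count: 1.

1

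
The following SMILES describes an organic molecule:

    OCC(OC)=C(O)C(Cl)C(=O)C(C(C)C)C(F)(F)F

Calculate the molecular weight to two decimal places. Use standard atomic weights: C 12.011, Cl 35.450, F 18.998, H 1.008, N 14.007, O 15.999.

First, the molecular formula is C11H16ClF3O4 (counting implicit H from valence).
  C: 11 × 12.011 = 132.121
  Cl: 1 × 35.450 = 35.450
  F: 3 × 18.998 = 56.994
  H: 16 × 1.008 = 16.128
  O: 4 × 15.999 = 63.996
Sum: 11×12.011 + 1×35.450 + 3×18.998 + 16×1.008 + 4×15.999 = 304.689 → 304.69 g/mol.

304.69 g/mol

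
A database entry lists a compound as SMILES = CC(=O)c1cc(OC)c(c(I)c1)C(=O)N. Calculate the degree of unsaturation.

Molecular formula: C10H10INO3.
DoU = (2C + 2 + N − H − X) / 2, where X is the halogen count and O/S are ignored.
    = (2·10 + 2 + 1 − 10 − 1) / 2 = 12 / 2 = 6.

6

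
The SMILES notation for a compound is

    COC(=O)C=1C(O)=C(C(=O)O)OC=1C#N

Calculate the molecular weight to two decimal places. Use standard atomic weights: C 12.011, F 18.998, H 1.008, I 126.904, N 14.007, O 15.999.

211.13 g/mol

First, the molecular formula is C8H5NO6 (counting implicit H from valence).
  C: 8 × 12.011 = 96.088
  H: 5 × 1.008 = 5.040
  N: 1 × 14.007 = 14.007
  O: 6 × 15.999 = 95.994
Sum: 8×12.011 + 5×1.008 + 1×14.007 + 6×15.999 = 211.129 → 211.13 g/mol.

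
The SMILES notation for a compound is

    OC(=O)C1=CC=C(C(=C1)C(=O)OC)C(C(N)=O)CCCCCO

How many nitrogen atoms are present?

Scan the SMILES for N atoms (remember two-letter symbols like Cl and Br are single atoms).
Nitrogen count: 1.

1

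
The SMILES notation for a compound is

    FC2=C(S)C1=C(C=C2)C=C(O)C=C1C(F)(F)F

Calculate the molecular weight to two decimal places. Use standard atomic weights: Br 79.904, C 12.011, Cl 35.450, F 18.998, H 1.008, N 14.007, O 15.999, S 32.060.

First, the molecular formula is C11H6F4OS (counting implicit H from valence).
  C: 11 × 12.011 = 132.121
  F: 4 × 18.998 = 75.992
  H: 6 × 1.008 = 6.048
  O: 1 × 15.999 = 15.999
  S: 1 × 32.060 = 32.060
Sum: 11×12.011 + 4×18.998 + 6×1.008 + 1×15.999 + 1×32.060 = 262.220 → 262.22 g/mol.

262.22 g/mol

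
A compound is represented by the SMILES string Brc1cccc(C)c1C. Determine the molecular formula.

Walk through each heavy atom and fill implicit hydrogens from standard valence (C 4, N 3, O 2, S 2, halogen 1); for lowercase aromatic atoms, an aromatic c carries 1 H when it has two neighbours and 0 H with three, and aromatic n carries 0 H:
  atom 1: Br (halogen, monovalent) → 0 H
  atom 2: aromatic c, 3 neighbours → 0 H
  atom 3: aromatic c, 2 neighbours → 1 H
  atom 4: aromatic c, 2 neighbours → 1 H
  atom 5: aromatic c, 2 neighbours → 1 H
  atom 6: aromatic c, 3 neighbours → 0 H
  atom 7: C, bond orders sum to 1 (valence 4) → 3 H
  atom 8: aromatic c, 3 neighbours → 0 H
  atom 9: C, bond orders sum to 1 (valence 4) → 3 H
Totals → C:8, H:9, Br:1.
In Hill order: C8H9Br.

C8H9Br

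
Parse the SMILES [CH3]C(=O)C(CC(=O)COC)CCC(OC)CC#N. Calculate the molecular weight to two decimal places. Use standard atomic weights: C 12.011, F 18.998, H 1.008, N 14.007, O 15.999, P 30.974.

255.31 g/mol

First, the molecular formula is C13H21NO4 (counting implicit H from valence).
  C: 13 × 12.011 = 156.143
  H: 21 × 1.008 = 21.168
  N: 1 × 14.007 = 14.007
  O: 4 × 15.999 = 63.996
Sum: 13×12.011 + 21×1.008 + 1×14.007 + 4×15.999 = 255.314 → 255.31 g/mol.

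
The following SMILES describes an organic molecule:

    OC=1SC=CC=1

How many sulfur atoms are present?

1

Scan the SMILES for S atoms (remember two-letter symbols like Cl and Br are single atoms).
Sulfur count: 1.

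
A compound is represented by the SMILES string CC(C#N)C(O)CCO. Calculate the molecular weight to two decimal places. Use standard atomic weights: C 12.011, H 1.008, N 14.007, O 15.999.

First, the molecular formula is C6H11NO2 (counting implicit H from valence).
  C: 6 × 12.011 = 72.066
  H: 11 × 1.008 = 11.088
  N: 1 × 14.007 = 14.007
  O: 2 × 15.999 = 31.998
Sum: 6×12.011 + 11×1.008 + 1×14.007 + 2×15.999 = 129.159 → 129.16 g/mol.

129.16 g/mol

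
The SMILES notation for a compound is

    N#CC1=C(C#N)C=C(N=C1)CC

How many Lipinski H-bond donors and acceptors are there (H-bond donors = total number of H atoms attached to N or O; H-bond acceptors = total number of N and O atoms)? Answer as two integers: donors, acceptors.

Donors: find every N or O and count the H atoms it carries.
  atom 1 (N): bond orders sum to 3 → 0 H
  atom 6 (N): bond orders sum to 3 → 0 H
  atom 9 (N): bond orders sum to 3 → 0 H
Lipinski HBD = 0.
Acceptors: N atoms = 3, O atoms = 0 → HBA = 3.

0, 3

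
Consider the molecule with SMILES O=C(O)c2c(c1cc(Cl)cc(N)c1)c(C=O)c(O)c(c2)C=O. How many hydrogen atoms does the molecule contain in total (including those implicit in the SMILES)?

Walk through each heavy atom and fill implicit hydrogens from standard valence (C 4, N 3, O 2, S 2, halogen 1); for lowercase aromatic atoms, an aromatic c carries 1 H when it has two neighbours and 0 H with three, and aromatic n carries 0 H:
  atom 1: O, bond orders sum to 2 (valence 2) → 0 H
  atom 2: C, bond orders sum to 4 (valence 4) → 0 H
  atom 3: O, bond orders sum to 1 (valence 2) → 1 H
  atom 4: aromatic c, 3 neighbours → 0 H
  atom 5: aromatic c, 3 neighbours → 0 H
  atom 6: aromatic c, 3 neighbours → 0 H
  atom 7: aromatic c, 2 neighbours → 1 H
  atom 8: aromatic c, 3 neighbours → 0 H
  atom 9: Cl (halogen, monovalent) → 0 H
  atom 10: aromatic c, 2 neighbours → 1 H
  atom 11: aromatic c, 3 neighbours → 0 H
  atom 12: N, bond orders sum to 1 (valence 3) → 2 H
  atom 13: aromatic c, 2 neighbours → 1 H
  atom 14: aromatic c, 3 neighbours → 0 H
  atom 15: C, bond orders sum to 3 (valence 4) → 1 H
  atom 16: O, bond orders sum to 2 (valence 2) → 0 H
  atom 17: aromatic c, 3 neighbours → 0 H
  atom 18: O, bond orders sum to 1 (valence 2) → 1 H
  atom 19: aromatic c, 3 neighbours → 0 H
  atom 20: aromatic c, 2 neighbours → 1 H
  atom 21: C, bond orders sum to 3 (valence 4) → 1 H
  atom 22: O, bond orders sum to 2 (valence 2) → 0 H
Total hydrogens: 10.

10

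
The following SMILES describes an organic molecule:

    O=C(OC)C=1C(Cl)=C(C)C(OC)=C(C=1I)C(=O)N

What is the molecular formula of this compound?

Walk through each heavy atom and fill implicit hydrogens from standard valence (C 4, N 3, O 2, S 2, halogen 1):
  atom 1: O, bond orders sum to 2 (valence 2) → 0 H
  atom 2: C, bond orders sum to 4 (valence 4) → 0 H
  atom 3: O, bond orders sum to 2 (valence 2) → 0 H
  atom 4: C, bond orders sum to 1 (valence 4) → 3 H
  atom 5: C, bond orders sum to 4 (valence 4) → 0 H
  atom 6: C, bond orders sum to 4 (valence 4) → 0 H
  atom 7: Cl (halogen, monovalent) → 0 H
  atom 8: C, bond orders sum to 4 (valence 4) → 0 H
  atom 9: C, bond orders sum to 1 (valence 4) → 3 H
  atom 10: C, bond orders sum to 4 (valence 4) → 0 H
  atom 11: O, bond orders sum to 2 (valence 2) → 0 H
  atom 12: C, bond orders sum to 1 (valence 4) → 3 H
  atom 13: C, bond orders sum to 4 (valence 4) → 0 H
  atom 14: C, bond orders sum to 4 (valence 4) → 0 H
  atom 15: I (halogen, monovalent) → 0 H
  atom 16: C, bond orders sum to 4 (valence 4) → 0 H
  atom 17: O, bond orders sum to 2 (valence 2) → 0 H
  atom 18: N, bond orders sum to 1 (valence 3) → 2 H
Totals → C:11, H:11, Cl:1, I:1, N:1, O:4.
In Hill order: C11H11ClINO4.

C11H11ClINO4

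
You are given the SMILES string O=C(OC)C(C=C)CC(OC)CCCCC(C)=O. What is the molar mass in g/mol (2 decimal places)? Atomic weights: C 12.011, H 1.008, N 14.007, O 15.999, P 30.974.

256.34 g/mol

First, the molecular formula is C14H24O4 (counting implicit H from valence).
  C: 14 × 12.011 = 168.154
  H: 24 × 1.008 = 24.192
  O: 4 × 15.999 = 63.996
Sum: 14×12.011 + 24×1.008 + 4×15.999 = 256.342 → 256.34 g/mol.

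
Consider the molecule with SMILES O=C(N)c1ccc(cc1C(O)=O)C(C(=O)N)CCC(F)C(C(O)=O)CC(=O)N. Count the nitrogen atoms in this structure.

Scan the SMILES for N atoms (remember two-letter symbols like Cl and Br are single atoms).
Nitrogen count: 3.

3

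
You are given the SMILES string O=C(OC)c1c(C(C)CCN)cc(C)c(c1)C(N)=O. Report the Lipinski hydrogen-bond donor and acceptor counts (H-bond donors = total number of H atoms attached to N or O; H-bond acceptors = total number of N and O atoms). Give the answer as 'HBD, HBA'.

Donors: find every N or O and count the H atoms it carries.
  atom 1 (O): bond orders sum to 2 → 0 H
  atom 3 (O): bond orders sum to 2 → 0 H
  atom 11 (N): bond orders sum to 1 → 2 H
  atom 18 (N): bond orders sum to 1 → 2 H
  atom 19 (O): bond orders sum to 2 → 0 H
Lipinski HBD = 4.
Acceptors: N atoms = 2, O atoms = 3 → HBA = 5.

4, 5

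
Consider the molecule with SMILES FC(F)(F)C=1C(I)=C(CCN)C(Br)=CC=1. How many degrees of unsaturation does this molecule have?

4

Degree of unsaturation = (number of rings) + (number of π bonds).
Ring closures in the SMILES: 1.
π bonds: 3 double bonds (each 1 DoU) → 3 DoU from unsaturation.
Total DoU = 1 + 3 = 4.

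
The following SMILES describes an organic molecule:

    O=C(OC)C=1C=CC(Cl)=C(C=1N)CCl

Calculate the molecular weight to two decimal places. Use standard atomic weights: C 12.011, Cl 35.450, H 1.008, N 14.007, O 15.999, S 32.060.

234.08 g/mol

First, the molecular formula is C9H9Cl2NO2 (counting implicit H from valence).
  C: 9 × 12.011 = 108.099
  Cl: 2 × 35.450 = 70.900
  H: 9 × 1.008 = 9.072
  N: 1 × 14.007 = 14.007
  O: 2 × 15.999 = 31.998
Sum: 9×12.011 + 2×35.450 + 9×1.008 + 1×14.007 + 2×15.999 = 234.076 → 234.08 g/mol.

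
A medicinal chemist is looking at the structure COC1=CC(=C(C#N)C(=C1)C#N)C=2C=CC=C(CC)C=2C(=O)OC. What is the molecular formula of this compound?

C19H16N2O3

Walk through each heavy atom and fill implicit hydrogens from standard valence (C 4, N 3, O 2, S 2, halogen 1):
  atom 1: C, bond orders sum to 1 (valence 4) → 3 H
  atom 2: O, bond orders sum to 2 (valence 2) → 0 H
  atom 3: C, bond orders sum to 4 (valence 4) → 0 H
  atom 4: C, bond orders sum to 3 (valence 4) → 1 H
  atom 5: C, bond orders sum to 4 (valence 4) → 0 H
  atom 6: C, bond orders sum to 4 (valence 4) → 0 H
  atom 7: C, bond orders sum to 4 (valence 4) → 0 H
  atom 8: N, bond orders sum to 3 (valence 3) → 0 H
  atom 9: C, bond orders sum to 4 (valence 4) → 0 H
  atom 10: C, bond orders sum to 3 (valence 4) → 1 H
  atom 11: C, bond orders sum to 4 (valence 4) → 0 H
  atom 12: N, bond orders sum to 3 (valence 3) → 0 H
  atom 13: C, bond orders sum to 4 (valence 4) → 0 H
  atom 14: C, bond orders sum to 3 (valence 4) → 1 H
  atom 15: C, bond orders sum to 3 (valence 4) → 1 H
  atom 16: C, bond orders sum to 3 (valence 4) → 1 H
  atom 17: C, bond orders sum to 4 (valence 4) → 0 H
  atom 18: C, bond orders sum to 2 (valence 4) → 2 H
  atom 19: C, bond orders sum to 1 (valence 4) → 3 H
  atom 20: C, bond orders sum to 4 (valence 4) → 0 H
  atom 21: C, bond orders sum to 4 (valence 4) → 0 H
  atom 22: O, bond orders sum to 2 (valence 2) → 0 H
  atom 23: O, bond orders sum to 2 (valence 2) → 0 H
  atom 24: C, bond orders sum to 1 (valence 4) → 3 H
Totals → C:19, H:16, N:2, O:3.
In Hill order: C19H16N2O3.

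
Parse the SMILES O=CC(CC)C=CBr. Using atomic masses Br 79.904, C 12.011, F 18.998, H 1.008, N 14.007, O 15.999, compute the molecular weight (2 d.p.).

177.04 g/mol

First, the molecular formula is C6H9BrO (counting implicit H from valence).
  Br: 1 × 79.904 = 79.904
  C: 6 × 12.011 = 72.066
  H: 9 × 1.008 = 9.072
  O: 1 × 15.999 = 15.999
Sum: 1×79.904 + 6×12.011 + 9×1.008 + 1×15.999 = 177.041 → 177.04 g/mol.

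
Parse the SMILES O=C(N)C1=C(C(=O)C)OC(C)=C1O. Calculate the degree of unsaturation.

5

Degree of unsaturation = (number of rings) + (number of π bonds).
Ring closures in the SMILES: 1.
π bonds: 4 double bonds (each 1 DoU) → 4 DoU from unsaturation.
Total DoU = 1 + 4 = 5.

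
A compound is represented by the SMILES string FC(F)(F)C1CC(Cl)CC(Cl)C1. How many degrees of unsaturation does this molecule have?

1

Degree of unsaturation = (number of rings) + (number of π bonds).
Ring closures in the SMILES: 1.
π bonds: none → 0 DoU from unsaturation.
Total DoU = 1 + 0 = 1.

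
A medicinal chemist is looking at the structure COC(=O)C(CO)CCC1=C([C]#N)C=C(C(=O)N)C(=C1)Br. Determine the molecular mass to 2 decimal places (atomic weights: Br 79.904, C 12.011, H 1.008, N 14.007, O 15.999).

First, the molecular formula is C14H15BrN2O4 (counting implicit H from valence).
  Br: 1 × 79.904 = 79.904
  C: 14 × 12.011 = 168.154
  H: 15 × 1.008 = 15.120
  N: 2 × 14.007 = 28.014
  O: 4 × 15.999 = 63.996
Sum: 1×79.904 + 14×12.011 + 15×1.008 + 2×14.007 + 4×15.999 = 355.188 → 355.19 g/mol.

355.19 g/mol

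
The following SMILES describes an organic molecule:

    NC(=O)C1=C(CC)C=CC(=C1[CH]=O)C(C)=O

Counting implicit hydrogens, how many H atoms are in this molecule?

13

Walk through each heavy atom and fill implicit hydrogens from standard valence (C 4, N 3, O 2, S 2, halogen 1):
  atom 1: N, bond orders sum to 1 (valence 3) → 2 H
  atom 2: C, bond orders sum to 4 (valence 4) → 0 H
  atom 3: O, bond orders sum to 2 (valence 2) → 0 H
  atom 4: C, bond orders sum to 4 (valence 4) → 0 H
  atom 5: C, bond orders sum to 4 (valence 4) → 0 H
  atom 6: C, bond orders sum to 2 (valence 4) → 2 H
  atom 7: C, bond orders sum to 1 (valence 4) → 3 H
  atom 8: C, bond orders sum to 3 (valence 4) → 1 H
  atom 9: C, bond orders sum to 3 (valence 4) → 1 H
  atom 10: C, bond orders sum to 4 (valence 4) → 0 H
  atom 11: C, bond orders sum to 4 (valence 4) → 0 H
  atom 12: C with explicit H count 1
  atom 13: O, bond orders sum to 2 (valence 2) → 0 H
  atom 14: C, bond orders sum to 4 (valence 4) → 0 H
  atom 15: C, bond orders sum to 1 (valence 4) → 3 H
  atom 16: O, bond orders sum to 2 (valence 2) → 0 H
Total hydrogens: 13.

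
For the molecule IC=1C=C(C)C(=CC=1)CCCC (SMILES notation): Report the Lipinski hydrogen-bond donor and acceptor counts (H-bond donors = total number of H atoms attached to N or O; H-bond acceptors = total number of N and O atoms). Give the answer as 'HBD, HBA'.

0, 0

Donors: find every N or O and count the H atoms it carries.
  (no N or O atoms present)
Lipinski HBD = 0.
Acceptors: N atoms = 0, O atoms = 0 → HBA = 0.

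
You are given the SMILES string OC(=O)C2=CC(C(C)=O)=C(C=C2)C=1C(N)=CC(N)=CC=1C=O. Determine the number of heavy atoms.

22

Every atom symbol written in the SMILES (organic subset) is one heavy atom; implicit H are not written.
Heavy atoms by element → C:16, N:2, O:4.
Total: 22.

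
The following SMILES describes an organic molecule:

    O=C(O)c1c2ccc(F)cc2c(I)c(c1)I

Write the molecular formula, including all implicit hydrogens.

Walk through each heavy atom and fill implicit hydrogens from standard valence (C 4, N 3, O 2, S 2, halogen 1); for lowercase aromatic atoms, an aromatic c carries 1 H when it has two neighbours and 0 H with three, and aromatic n carries 0 H:
  atom 1: O, bond orders sum to 2 (valence 2) → 0 H
  atom 2: C, bond orders sum to 4 (valence 4) → 0 H
  atom 3: O, bond orders sum to 1 (valence 2) → 1 H
  atom 4: aromatic c, 3 neighbours → 0 H
  atom 5: aromatic c, 3 neighbours → 0 H
  atom 6: aromatic c, 2 neighbours → 1 H
  atom 7: aromatic c, 2 neighbours → 1 H
  atom 8: aromatic c, 3 neighbours → 0 H
  atom 9: F (halogen, monovalent) → 0 H
  atom 10: aromatic c, 2 neighbours → 1 H
  atom 11: aromatic c, 3 neighbours → 0 H
  atom 12: aromatic c, 3 neighbours → 0 H
  atom 13: I (halogen, monovalent) → 0 H
  atom 14: aromatic c, 3 neighbours → 0 H
  atom 15: aromatic c, 2 neighbours → 1 H
  atom 16: I (halogen, monovalent) → 0 H
Totals → C:11, H:5, F:1, I:2, O:2.

C11H5FI2O2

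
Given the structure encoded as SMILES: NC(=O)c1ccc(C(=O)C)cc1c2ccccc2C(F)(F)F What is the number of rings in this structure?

2

In SMILES, each pair of matching ring-closure digits denotes one ring-closing bond; the number of such bonds equals the number of independent rings.
Ring-closure bonds here: 2.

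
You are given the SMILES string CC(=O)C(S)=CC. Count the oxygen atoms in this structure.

Scan the SMILES for O atoms (remember two-letter symbols like Cl and Br are single atoms).
Oxygen count: 1.

1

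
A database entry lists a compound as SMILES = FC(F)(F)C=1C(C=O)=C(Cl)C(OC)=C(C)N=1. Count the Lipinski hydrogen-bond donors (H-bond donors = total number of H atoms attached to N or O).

0

Donors: find every N or O and count the H atoms it carries.
  atom 8 (O): bond orders sum to 2 → 0 H
  atom 12 (O): bond orders sum to 2 → 0 H
  atom 16 (N): bond orders sum to 3 → 0 H
Lipinski HBD = 0.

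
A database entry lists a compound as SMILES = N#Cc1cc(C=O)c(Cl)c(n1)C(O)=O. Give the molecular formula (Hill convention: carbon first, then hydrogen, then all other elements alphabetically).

Walk through each heavy atom and fill implicit hydrogens from standard valence (C 4, N 3, O 2, S 2, halogen 1); for lowercase aromatic atoms, an aromatic c carries 1 H when it has two neighbours and 0 H with three, and aromatic n carries 0 H:
  atom 1: N, bond orders sum to 3 (valence 3) → 0 H
  atom 2: C, bond orders sum to 4 (valence 4) → 0 H
  atom 3: aromatic c, 3 neighbours → 0 H
  atom 4: aromatic c, 2 neighbours → 1 H
  atom 5: aromatic c, 3 neighbours → 0 H
  atom 6: C, bond orders sum to 3 (valence 4) → 1 H
  atom 7: O, bond orders sum to 2 (valence 2) → 0 H
  atom 8: aromatic c, 3 neighbours → 0 H
  atom 9: Cl (halogen, monovalent) → 0 H
  atom 10: aromatic c, 3 neighbours → 0 H
  atom 11: aromatic n, 2 neighbours → 0 H
  atom 12: C, bond orders sum to 4 (valence 4) → 0 H
  atom 13: O, bond orders sum to 1 (valence 2) → 1 H
  atom 14: O, bond orders sum to 2 (valence 2) → 0 H
Totals → C:8, H:3, Cl:1, N:2, O:3.

C8H3ClN2O3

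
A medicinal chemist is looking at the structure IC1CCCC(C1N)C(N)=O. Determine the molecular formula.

C7H13IN2O

Walk through each heavy atom and fill implicit hydrogens from standard valence (C 4, N 3, O 2, S 2, halogen 1):
  atom 1: I (halogen, monovalent) → 0 H
  atom 2: C, bond orders sum to 3 (valence 4) → 1 H
  atom 3: C, bond orders sum to 2 (valence 4) → 2 H
  atom 4: C, bond orders sum to 2 (valence 4) → 2 H
  atom 5: C, bond orders sum to 2 (valence 4) → 2 H
  atom 6: C, bond orders sum to 3 (valence 4) → 1 H
  atom 7: C, bond orders sum to 3 (valence 4) → 1 H
  atom 8: N, bond orders sum to 1 (valence 3) → 2 H
  atom 9: C, bond orders sum to 4 (valence 4) → 0 H
  atom 10: N, bond orders sum to 1 (valence 3) → 2 H
  atom 11: O, bond orders sum to 2 (valence 2) → 0 H
Totals → C:7, H:13, I:1, N:2, O:1.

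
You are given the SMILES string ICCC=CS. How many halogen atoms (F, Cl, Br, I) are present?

Halogen atoms appear at heavy-atom position 1 (1×I).
Other groups present: 1 alkene, 1 thiol.
Halogen count: 1.

1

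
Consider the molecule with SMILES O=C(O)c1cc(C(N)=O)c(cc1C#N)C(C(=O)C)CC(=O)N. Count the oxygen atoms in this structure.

Scan the SMILES for O atoms (remember two-letter symbols like Cl and Br are single atoms).
Oxygen count: 5.

5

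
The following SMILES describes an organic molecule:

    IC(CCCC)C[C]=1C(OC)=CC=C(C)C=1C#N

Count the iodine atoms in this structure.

Scan the SMILES for I atoms (remember two-letter symbols like Cl and Br are single atoms).
Iodine count: 1.

1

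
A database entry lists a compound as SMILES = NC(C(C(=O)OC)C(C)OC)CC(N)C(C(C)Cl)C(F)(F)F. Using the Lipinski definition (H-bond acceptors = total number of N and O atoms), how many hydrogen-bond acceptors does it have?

N atoms: 2; O atoms: 3.
Lipinski HBA = 2 + 3 = 5.

5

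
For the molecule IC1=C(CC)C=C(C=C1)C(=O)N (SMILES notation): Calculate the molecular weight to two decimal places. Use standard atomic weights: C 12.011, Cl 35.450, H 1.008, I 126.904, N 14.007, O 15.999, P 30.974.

275.09 g/mol

First, the molecular formula is C9H10INO (counting implicit H from valence).
  C: 9 × 12.011 = 108.099
  H: 10 × 1.008 = 10.080
  I: 1 × 126.904 = 126.904
  N: 1 × 14.007 = 14.007
  O: 1 × 15.999 = 15.999
Sum: 9×12.011 + 10×1.008 + 1×126.904 + 1×14.007 + 1×15.999 = 275.089 → 275.09 g/mol.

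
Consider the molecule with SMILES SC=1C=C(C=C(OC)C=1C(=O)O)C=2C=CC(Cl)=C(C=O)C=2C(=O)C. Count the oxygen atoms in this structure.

5

Scan the SMILES for O atoms (remember two-letter symbols like Cl and Br are single atoms).
Oxygen count: 5.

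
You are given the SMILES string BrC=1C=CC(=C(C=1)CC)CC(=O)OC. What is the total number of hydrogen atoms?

Walk through each heavy atom and fill implicit hydrogens from standard valence (C 4, N 3, O 2, S 2, halogen 1):
  atom 1: Br (halogen, monovalent) → 0 H
  atom 2: C, bond orders sum to 4 (valence 4) → 0 H
  atom 3: C, bond orders sum to 3 (valence 4) → 1 H
  atom 4: C, bond orders sum to 3 (valence 4) → 1 H
  atom 5: C, bond orders sum to 4 (valence 4) → 0 H
  atom 6: C, bond orders sum to 4 (valence 4) → 0 H
  atom 7: C, bond orders sum to 3 (valence 4) → 1 H
  atom 8: C, bond orders sum to 2 (valence 4) → 2 H
  atom 9: C, bond orders sum to 1 (valence 4) → 3 H
  atom 10: C, bond orders sum to 2 (valence 4) → 2 H
  atom 11: C, bond orders sum to 4 (valence 4) → 0 H
  atom 12: O, bond orders sum to 2 (valence 2) → 0 H
  atom 13: O, bond orders sum to 2 (valence 2) → 0 H
  atom 14: C, bond orders sum to 1 (valence 4) → 3 H
Total hydrogens: 13.

13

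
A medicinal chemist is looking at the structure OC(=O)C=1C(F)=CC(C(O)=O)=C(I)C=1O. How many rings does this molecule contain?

In SMILES, each pair of matching ring-closure digits denotes one ring-closing bond; the number of such bonds equals the number of independent rings.
Ring-closure bonds here: 1.

1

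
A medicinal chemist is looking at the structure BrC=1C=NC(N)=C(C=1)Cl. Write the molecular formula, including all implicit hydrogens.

Walk through each heavy atom and fill implicit hydrogens from standard valence (C 4, N 3, O 2, S 2, halogen 1):
  atom 1: Br (halogen, monovalent) → 0 H
  atom 2: C, bond orders sum to 4 (valence 4) → 0 H
  atom 3: C, bond orders sum to 3 (valence 4) → 1 H
  atom 4: N, bond orders sum to 3 (valence 3) → 0 H
  atom 5: C, bond orders sum to 4 (valence 4) → 0 H
  atom 6: N, bond orders sum to 1 (valence 3) → 2 H
  atom 7: C, bond orders sum to 4 (valence 4) → 0 H
  atom 8: C, bond orders sum to 3 (valence 4) → 1 H
  atom 9: Cl (halogen, monovalent) → 0 H
Totals → C:5, H:4, Br:1, Cl:1, N:2.

C5H4BrClN2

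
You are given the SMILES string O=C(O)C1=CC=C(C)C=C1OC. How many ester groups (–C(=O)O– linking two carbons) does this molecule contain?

0

Scan the SMILES for the ester motif — none present.
Groups that are present: 1 carboxylic acid, 1 ether.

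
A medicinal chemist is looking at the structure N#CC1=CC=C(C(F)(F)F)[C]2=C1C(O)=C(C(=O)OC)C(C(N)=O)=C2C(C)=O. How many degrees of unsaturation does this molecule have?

Degree of unsaturation = (number of rings) + (number of π bonds).
Ring closures in the SMILES: 2.
π bonds: 8 double bonds (each 1 DoU), 1 triple bond (each 2 DoU) → 10 DoU from unsaturation.
Total DoU = 2 + 10 = 12.

12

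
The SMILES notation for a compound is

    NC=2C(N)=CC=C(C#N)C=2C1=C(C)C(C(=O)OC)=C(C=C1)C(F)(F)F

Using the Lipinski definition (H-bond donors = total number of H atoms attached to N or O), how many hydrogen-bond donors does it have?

4

Donors: find every N or O and count the H atoms it carries.
  atom 1 (N): bond orders sum to 1 → 2 H
  atom 4 (N): bond orders sum to 1 → 2 H
  atom 9 (N): bond orders sum to 3 → 0 H
  atom 16 (O): bond orders sum to 2 → 0 H
  atom 17 (O): bond orders sum to 2 → 0 H
Lipinski HBD = 4.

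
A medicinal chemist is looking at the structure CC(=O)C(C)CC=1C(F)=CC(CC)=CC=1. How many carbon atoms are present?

Count every carbon token in the SMILES (each C, including those in ring-closure positions and inside branches).
Carbon count: 13.

13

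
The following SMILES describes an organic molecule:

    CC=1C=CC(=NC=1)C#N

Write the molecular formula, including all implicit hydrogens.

C7H6N2

Walk through each heavy atom and fill implicit hydrogens from standard valence (C 4, N 3, O 2, S 2, halogen 1):
  atom 1: C, bond orders sum to 1 (valence 4) → 3 H
  atom 2: C, bond orders sum to 4 (valence 4) → 0 H
  atom 3: C, bond orders sum to 3 (valence 4) → 1 H
  atom 4: C, bond orders sum to 3 (valence 4) → 1 H
  atom 5: C, bond orders sum to 4 (valence 4) → 0 H
  atom 6: N, bond orders sum to 3 (valence 3) → 0 H
  atom 7: C, bond orders sum to 3 (valence 4) → 1 H
  atom 8: C, bond orders sum to 4 (valence 4) → 0 H
  atom 9: N, bond orders sum to 3 (valence 3) → 0 H
Totals → C:7, H:6, N:2.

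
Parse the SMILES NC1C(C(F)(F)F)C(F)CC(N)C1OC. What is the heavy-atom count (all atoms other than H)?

15

Every atom symbol written in the SMILES (organic subset) is one heavy atom; implicit H are not written.
Heavy atoms by element → C:8, F:4, N:2, O:1.
Total: 15.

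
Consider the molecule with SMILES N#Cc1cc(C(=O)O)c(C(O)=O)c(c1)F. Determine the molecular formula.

C9H4FNO4

Walk through each heavy atom and fill implicit hydrogens from standard valence (C 4, N 3, O 2, S 2, halogen 1); for lowercase aromatic atoms, an aromatic c carries 1 H when it has two neighbours and 0 H with three, and aromatic n carries 0 H:
  atom 1: N, bond orders sum to 3 (valence 3) → 0 H
  atom 2: C, bond orders sum to 4 (valence 4) → 0 H
  atom 3: aromatic c, 3 neighbours → 0 H
  atom 4: aromatic c, 2 neighbours → 1 H
  atom 5: aromatic c, 3 neighbours → 0 H
  atom 6: C, bond orders sum to 4 (valence 4) → 0 H
  atom 7: O, bond orders sum to 2 (valence 2) → 0 H
  atom 8: O, bond orders sum to 1 (valence 2) → 1 H
  atom 9: aromatic c, 3 neighbours → 0 H
  atom 10: C, bond orders sum to 4 (valence 4) → 0 H
  atom 11: O, bond orders sum to 1 (valence 2) → 1 H
  atom 12: O, bond orders sum to 2 (valence 2) → 0 H
  atom 13: aromatic c, 3 neighbours → 0 H
  atom 14: aromatic c, 2 neighbours → 1 H
  atom 15: F (halogen, monovalent) → 0 H
Totals → C:9, H:4, F:1, N:1, O:4.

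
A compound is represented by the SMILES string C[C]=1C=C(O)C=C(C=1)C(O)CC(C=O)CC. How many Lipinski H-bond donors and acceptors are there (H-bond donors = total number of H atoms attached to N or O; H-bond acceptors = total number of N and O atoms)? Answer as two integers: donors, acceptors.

Donors: find every N or O and count the H atoms it carries.
  atom 5 (O): bond orders sum to 1 → 1 H
  atom 10 (O): bond orders sum to 1 → 1 H
  atom 14 (O): bond orders sum to 2 → 0 H
Lipinski HBD = 2.
Acceptors: N atoms = 0, O atoms = 3 → HBA = 3.

2, 3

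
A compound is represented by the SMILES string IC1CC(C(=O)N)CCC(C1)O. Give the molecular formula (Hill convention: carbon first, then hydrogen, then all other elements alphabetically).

Walk through each heavy atom and fill implicit hydrogens from standard valence (C 4, N 3, O 2, S 2, halogen 1):
  atom 1: I (halogen, monovalent) → 0 H
  atom 2: C, bond orders sum to 3 (valence 4) → 1 H
  atom 3: C, bond orders sum to 2 (valence 4) → 2 H
  atom 4: C, bond orders sum to 3 (valence 4) → 1 H
  atom 5: C, bond orders sum to 4 (valence 4) → 0 H
  atom 6: O, bond orders sum to 2 (valence 2) → 0 H
  atom 7: N, bond orders sum to 1 (valence 3) → 2 H
  atom 8: C, bond orders sum to 2 (valence 4) → 2 H
  atom 9: C, bond orders sum to 2 (valence 4) → 2 H
  atom 10: C, bond orders sum to 3 (valence 4) → 1 H
  atom 11: C, bond orders sum to 2 (valence 4) → 2 H
  atom 12: O, bond orders sum to 1 (valence 2) → 1 H
Totals → C:8, H:14, I:1, N:1, O:2.
In Hill order: C8H14INO2.

C8H14INO2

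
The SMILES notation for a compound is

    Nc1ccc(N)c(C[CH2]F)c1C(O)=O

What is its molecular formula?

C9H11FN2O2

Walk through each heavy atom and fill implicit hydrogens from standard valence (C 4, N 3, O 2, S 2, halogen 1); for lowercase aromatic atoms, an aromatic c carries 1 H when it has two neighbours and 0 H with three, and aromatic n carries 0 H:
  atom 1: N, bond orders sum to 1 (valence 3) → 2 H
  atom 2: aromatic c, 3 neighbours → 0 H
  atom 3: aromatic c, 2 neighbours → 1 H
  atom 4: aromatic c, 2 neighbours → 1 H
  atom 5: aromatic c, 3 neighbours → 0 H
  atom 6: N, bond orders sum to 1 (valence 3) → 2 H
  atom 7: aromatic c, 3 neighbours → 0 H
  atom 8: C, bond orders sum to 2 (valence 4) → 2 H
  atom 9: C with explicit H count 2
  atom 10: F (halogen, monovalent) → 0 H
  atom 11: aromatic c, 3 neighbours → 0 H
  atom 12: C, bond orders sum to 4 (valence 4) → 0 H
  atom 13: O, bond orders sum to 1 (valence 2) → 1 H
  atom 14: O, bond orders sum to 2 (valence 2) → 0 H
Totals → C:9, H:11, F:1, N:2, O:2.
In Hill order: C9H11FN2O2.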